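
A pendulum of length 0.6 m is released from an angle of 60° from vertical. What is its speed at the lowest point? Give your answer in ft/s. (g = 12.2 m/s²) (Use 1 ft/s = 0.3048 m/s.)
h = L(1 − cosθ) = 0.6(1 − cos60°) = 0.3 m
v = √(2gh) = √(2·12.2·0.3) = 2.70555 m/s = 8.876 ft/s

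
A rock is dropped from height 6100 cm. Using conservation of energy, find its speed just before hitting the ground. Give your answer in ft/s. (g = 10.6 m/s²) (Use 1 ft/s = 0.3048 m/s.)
Convert to SI: h = 61.0 m
mgh = ½mv² ⇒ v = √(2gh) = √(2·10.6·61.0) = 35.9611 m/s = 118.0 ft/s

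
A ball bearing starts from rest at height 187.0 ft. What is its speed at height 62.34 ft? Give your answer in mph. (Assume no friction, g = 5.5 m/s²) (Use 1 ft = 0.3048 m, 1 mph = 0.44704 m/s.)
Convert to SI: h₁−h₂ = 37.9964 m
mgh₁ = mgh₂ + ½mv² ⇒ v = √(2g(h₁−h₂)) = √(2·5.5·37.9964) = 20.4441 m/s = 45.73 mph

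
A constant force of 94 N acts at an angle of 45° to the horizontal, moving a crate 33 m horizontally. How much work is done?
W = F·d·cosθ = (94)(33)cos(45°) = 2193 J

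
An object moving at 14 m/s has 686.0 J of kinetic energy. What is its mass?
m = 2·KE/v² = 2·686.0/(14)² = 7.0 kg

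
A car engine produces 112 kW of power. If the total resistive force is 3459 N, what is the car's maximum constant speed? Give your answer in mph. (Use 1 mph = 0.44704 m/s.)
P = Fv ⇒ v = P/F = 112000 W/3459.0 N = 32.3793 m/s = 72.43 mph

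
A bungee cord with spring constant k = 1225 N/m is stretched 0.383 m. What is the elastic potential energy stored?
PE = ½kx² = ½(1225)(0.383)² = 89.85 J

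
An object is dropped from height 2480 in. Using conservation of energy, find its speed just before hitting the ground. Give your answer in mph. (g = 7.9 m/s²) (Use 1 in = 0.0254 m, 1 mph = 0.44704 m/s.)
Convert to SI: h = 62.992 m
mgh = ½mv² ⇒ v = √(2gh) = √(2·7.9·62.992) = 31.548 m/s = 70.57 mph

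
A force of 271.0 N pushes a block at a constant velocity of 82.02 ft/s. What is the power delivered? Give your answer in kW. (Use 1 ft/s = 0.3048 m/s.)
Convert to SI: F = 271.0 N, v = 24.9997 m/s
P = Fv = (271.0)(24.9997) = 6774.92 W = 6.775 kW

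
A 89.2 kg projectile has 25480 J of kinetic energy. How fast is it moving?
v = √(2·KE/m) = √(2·25480/89.2) = 23.9 m/s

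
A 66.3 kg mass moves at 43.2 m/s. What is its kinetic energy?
KE = ½mv² = ½(66.3)(43.2)² = 61870 J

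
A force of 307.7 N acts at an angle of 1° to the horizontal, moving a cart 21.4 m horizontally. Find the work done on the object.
W = F·d·cosθ = (307.7)(21.4)cos(1°) = 6584 J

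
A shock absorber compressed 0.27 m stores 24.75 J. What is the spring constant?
k = 2·PE/x² = 2·24.75/(0.27)² = 679.0 N/m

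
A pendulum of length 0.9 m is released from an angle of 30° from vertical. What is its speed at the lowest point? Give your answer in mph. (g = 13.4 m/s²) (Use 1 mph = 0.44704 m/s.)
h = L(1 − cosθ) = 0.9(1 − cos30°) = 0.120577 m
v = √(2gh) = √(2·13.4·0.120577) = 1.79763 m/s = 4.021 mph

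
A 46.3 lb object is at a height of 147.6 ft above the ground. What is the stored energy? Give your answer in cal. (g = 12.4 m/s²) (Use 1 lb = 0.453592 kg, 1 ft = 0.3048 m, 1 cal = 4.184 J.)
Convert to SI: m = 21.0013 kg, h = 44.9885 m
PE = mgh = (21.0013)(12.4)(44.9885) = 11715.7 J = 2800 cal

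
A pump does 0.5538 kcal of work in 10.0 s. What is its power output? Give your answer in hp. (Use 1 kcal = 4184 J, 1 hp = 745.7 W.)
Convert to SI: W = 2317.1 J, t = 10.0 s
P = W/t = 2317.1/10.0 = 231.71 W = 0.3107 hp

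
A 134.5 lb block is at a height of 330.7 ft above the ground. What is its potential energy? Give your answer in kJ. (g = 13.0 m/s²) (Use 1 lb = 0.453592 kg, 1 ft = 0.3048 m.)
Convert to SI: m = 61.0081 kg, h = 100.797 m
PE = mgh = (61.0081)(13.0)(100.797) = 79943.0 J = 79.94 kJ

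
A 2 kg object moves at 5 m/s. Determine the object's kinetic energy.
KE = ½mv² = ½(2)(5)² = 25.0 J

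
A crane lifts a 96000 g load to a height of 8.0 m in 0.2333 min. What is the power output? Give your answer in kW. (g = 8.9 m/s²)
Convert to SI: m = 96.0 kg, h = 8.0 m, t = 13.998 s
P = mgh/t = (96.0)(8.9)(8.0)/13.998 = 488.298 W = 0.4883 kW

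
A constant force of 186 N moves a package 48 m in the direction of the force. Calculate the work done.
W = F·d = (186)(48) = 8928 J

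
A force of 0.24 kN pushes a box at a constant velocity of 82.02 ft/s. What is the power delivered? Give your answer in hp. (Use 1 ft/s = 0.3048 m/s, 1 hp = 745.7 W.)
Convert to SI: F = 240.0 N, v = 24.9997 m/s
P = Fv = (240.0)(24.9997) = 5999.93 W = 8.046 hp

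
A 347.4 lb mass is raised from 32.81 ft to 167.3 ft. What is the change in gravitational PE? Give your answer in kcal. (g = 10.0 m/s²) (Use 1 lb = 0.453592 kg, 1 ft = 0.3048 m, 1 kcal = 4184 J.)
Convert to SI: m = 157.578 kg, Δh = 40.9926 m
ΔPE = mgΔh = (157.578)(10.0)(40.9926) = 64595.2 J = 15.44 kcal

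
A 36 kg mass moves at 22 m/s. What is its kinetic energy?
KE = ½mv² = ½(36)(22)² = 8712.0 J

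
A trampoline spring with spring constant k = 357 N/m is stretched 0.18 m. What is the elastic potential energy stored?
PE = ½kx² = ½(357)(0.18)² = 5.783 J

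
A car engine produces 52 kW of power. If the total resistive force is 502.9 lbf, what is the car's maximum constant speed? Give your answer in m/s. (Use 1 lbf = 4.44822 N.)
Convert to SI: F = 2237.01 N
P = Fv ⇒ v = P/F = 52000 W/2237.01 N = 23.25 m/s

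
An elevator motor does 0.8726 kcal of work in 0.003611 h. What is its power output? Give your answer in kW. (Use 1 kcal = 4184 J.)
Convert to SI: W = 3650.96 J, t = 12.9996 s
P = W/t = 3650.96/12.9996 = 280.852 W = 0.2809 kW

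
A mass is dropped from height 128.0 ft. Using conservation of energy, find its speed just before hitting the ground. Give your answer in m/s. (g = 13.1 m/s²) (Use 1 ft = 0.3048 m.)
Convert to SI: h = 39.0144 m
mgh = ½mv² ⇒ v = √(2gh) = √(2·13.1·39.0144) = 31.97 m/s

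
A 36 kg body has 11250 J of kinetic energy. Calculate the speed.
v = √(2·KE/m) = √(2·11250/36) = 25.0 m/s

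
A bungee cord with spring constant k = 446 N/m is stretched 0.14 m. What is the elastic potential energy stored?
PE = ½kx² = ½(446)(0.14)² = 4.371 J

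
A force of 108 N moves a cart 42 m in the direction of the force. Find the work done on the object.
W = F·d = (108)(42) = 4536 J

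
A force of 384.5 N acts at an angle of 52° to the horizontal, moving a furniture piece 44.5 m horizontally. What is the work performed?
W = F·d·cosθ = (384.5)(44.5)cos(52°) = 10530 J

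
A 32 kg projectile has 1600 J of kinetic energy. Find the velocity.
v = √(2·KE/m) = √(2·1600/32) = 10.0 m/s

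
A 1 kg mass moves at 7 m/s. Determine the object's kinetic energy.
KE = ½mv² = ½(1)(7)² = 24.5 J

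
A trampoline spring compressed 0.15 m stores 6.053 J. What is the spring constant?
k = 2·PE/x² = 2·6.053/(0.15)² = 538.0 N/m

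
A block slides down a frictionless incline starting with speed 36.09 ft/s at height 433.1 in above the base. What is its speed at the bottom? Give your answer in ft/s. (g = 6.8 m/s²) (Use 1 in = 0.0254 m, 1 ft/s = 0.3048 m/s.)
Convert to SI: v₀ = 11.0002 m/s, h = 11.0007 m
½mv₀² + mgh = ½mv² ⇒ v = √(v₀² + 2gh) = √(11.0002² + 2·6.8·11.0007) = 16.4504 m/s = 53.97 ft/s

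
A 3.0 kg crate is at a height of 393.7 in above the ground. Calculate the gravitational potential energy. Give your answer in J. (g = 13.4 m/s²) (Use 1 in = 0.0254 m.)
Convert to SI: m = 3.0 kg, h = 9.99998 m
PE = mgh = (3.0)(13.4)(9.99998) = 402.0 J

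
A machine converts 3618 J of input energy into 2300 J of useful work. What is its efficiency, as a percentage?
η = W_out/W_in = 2300/3618 = 63.57%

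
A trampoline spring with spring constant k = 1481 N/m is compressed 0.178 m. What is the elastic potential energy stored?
PE = ½kx² = ½(1481)(0.178)² = 23.46 J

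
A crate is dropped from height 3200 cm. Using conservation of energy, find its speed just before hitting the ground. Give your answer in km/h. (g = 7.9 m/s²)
Convert to SI: h = 32.0 m
mgh = ½mv² ⇒ v = √(2gh) = √(2·7.9·32.0) = 22.4856 m/s = 80.95 km/h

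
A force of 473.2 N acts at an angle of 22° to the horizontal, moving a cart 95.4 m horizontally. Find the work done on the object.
W = F·d·cosθ = (473.2)(95.4)cos(22°) = 41860 J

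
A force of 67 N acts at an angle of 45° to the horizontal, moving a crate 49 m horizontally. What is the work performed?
W = F·d·cosθ = (67)(49)cos(45°) = 2321 J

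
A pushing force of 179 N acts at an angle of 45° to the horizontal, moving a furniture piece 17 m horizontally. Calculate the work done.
W = F·d·cosθ = (179)(17)cos(45°) = 2152 J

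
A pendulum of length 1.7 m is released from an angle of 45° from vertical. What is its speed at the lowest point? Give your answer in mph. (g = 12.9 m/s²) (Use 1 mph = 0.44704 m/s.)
h = L(1 − cosθ) = 1.7(1 − cos45°) = 0.497918 m
v = √(2gh) = √(2·12.9·0.497918) = 3.58417 m/s = 8.018 mph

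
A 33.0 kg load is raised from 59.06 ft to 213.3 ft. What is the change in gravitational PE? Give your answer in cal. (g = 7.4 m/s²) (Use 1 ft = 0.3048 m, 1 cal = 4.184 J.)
Convert to SI: m = 33.0 kg, Δh = 47.0124 m
ΔPE = mgΔh = (33.0)(7.4)(47.0124) = 11480.4 J = 2744 cal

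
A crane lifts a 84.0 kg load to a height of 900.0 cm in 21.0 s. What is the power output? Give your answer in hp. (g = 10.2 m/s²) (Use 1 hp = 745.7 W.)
Convert to SI: m = 84.0 kg, h = 9.0 m, t = 21.0 s
P = mgh/t = (84.0)(10.2)(9.0)/21.0 = 367.2 W = 0.4924 hp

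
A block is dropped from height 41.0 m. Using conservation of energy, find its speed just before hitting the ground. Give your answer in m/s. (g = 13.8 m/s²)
mgh = ½mv² ⇒ v = √(2gh) = √(2·13.8·41.0) = 33.64 m/s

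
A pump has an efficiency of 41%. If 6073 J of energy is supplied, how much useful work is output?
W_out = η·W_in = 0.41·6073 = 2489.93 J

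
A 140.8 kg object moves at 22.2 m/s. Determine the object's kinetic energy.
KE = ½mv² = ½(140.8)(22.2)² = 34700 J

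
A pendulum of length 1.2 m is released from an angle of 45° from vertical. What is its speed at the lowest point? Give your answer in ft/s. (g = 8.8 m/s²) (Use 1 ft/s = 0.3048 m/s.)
h = L(1 − cosθ) = 1.2(1 − cos45°) = 0.351472 m
v = √(2gh) = √(2·8.8·0.351472) = 2.48715 m/s = 8.16 ft/s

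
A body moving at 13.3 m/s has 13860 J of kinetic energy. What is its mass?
m = 2·KE/v² = 2·13860/(13.3)² = 156.7 kg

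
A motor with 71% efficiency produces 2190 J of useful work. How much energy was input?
W_in = W_out/η = 2190/0.71 = 3085 J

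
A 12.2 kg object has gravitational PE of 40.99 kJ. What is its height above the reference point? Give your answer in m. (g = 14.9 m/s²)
Convert to SI: m = 12.2 kg, PE = 40990.0 J
h = PE/(mg) = 40990.0/(12.2·14.9) = 225.5 m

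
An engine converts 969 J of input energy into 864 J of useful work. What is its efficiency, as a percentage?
η = W_out/W_in = 864/969 = 89.16%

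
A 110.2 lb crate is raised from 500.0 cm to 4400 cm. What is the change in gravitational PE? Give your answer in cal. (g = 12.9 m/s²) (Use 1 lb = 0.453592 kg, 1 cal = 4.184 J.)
Convert to SI: m = 49.9858 kg, Δh = 39.0 m
ΔPE = mgΔh = (49.9858)(12.9)(39.0) = 25147.9 J = 6010 cal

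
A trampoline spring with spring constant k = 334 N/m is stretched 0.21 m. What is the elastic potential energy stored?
PE = ½kx² = ½(334)(0.21)² = 7.365 J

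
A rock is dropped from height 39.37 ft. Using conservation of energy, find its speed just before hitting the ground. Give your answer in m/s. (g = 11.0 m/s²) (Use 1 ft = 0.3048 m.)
Convert to SI: h = 12.0 m
mgh = ½mv² ⇒ v = √(2gh) = √(2·11.0·12.0) = 16.25 m/s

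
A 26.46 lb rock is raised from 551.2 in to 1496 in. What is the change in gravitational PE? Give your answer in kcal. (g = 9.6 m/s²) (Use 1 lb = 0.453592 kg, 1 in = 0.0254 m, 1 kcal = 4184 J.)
Convert to SI: m = 12.002 kg, Δh = 23.9979 m
ΔPE = mgΔh = (12.002)(9.6)(23.9979) = 2765.03 J = 0.6609 kcal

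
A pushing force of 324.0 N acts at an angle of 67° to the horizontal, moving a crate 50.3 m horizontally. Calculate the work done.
W = F·d·cosθ = (324.0)(50.3)cos(67°) = 6368 J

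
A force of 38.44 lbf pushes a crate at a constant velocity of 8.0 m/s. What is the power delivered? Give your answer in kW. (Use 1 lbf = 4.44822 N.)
Convert to SI: F = 170.99 N, v = 8.0 m/s
P = Fv = (170.99)(8.0) = 1367.92 W = 1.368 kW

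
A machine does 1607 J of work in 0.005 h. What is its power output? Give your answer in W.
Convert to SI: W = 1607.0 J, t = 18.0 s
P = W/t = 1607.0/18.0 = 89.28 W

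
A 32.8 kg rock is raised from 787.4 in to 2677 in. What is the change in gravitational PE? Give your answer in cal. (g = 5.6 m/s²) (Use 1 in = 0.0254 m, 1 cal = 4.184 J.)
Convert to SI: m = 32.8 kg, Δh = 47.9958 m
ΔPE = mgΔh = (32.8)(5.6)(47.9958) = 8815.88 J = 2107 cal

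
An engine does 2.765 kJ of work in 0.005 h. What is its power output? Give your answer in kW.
Convert to SI: W = 2765.0 J, t = 18.0 s
P = W/t = 2765.0/18.0 = 153.611 W = 0.1536 kW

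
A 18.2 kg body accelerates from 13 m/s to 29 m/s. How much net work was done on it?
W = ΔKE = ½m(v₂² − v₁²) = ½(18.2)(29² − 13²) = 6115.2 J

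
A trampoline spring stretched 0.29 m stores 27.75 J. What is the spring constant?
k = 2·PE/x² = 2·27.75/(0.29)² = 659.9 N/m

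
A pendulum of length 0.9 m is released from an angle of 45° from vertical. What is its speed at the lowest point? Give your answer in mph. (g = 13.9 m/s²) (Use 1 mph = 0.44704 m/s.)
h = L(1 − cosθ) = 0.9(1 − cos45°) = 0.263604 m
v = √(2gh) = √(2·13.9·0.263604) = 2.70706 m/s = 6.056 mph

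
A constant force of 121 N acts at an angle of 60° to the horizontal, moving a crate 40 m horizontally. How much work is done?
W = F·d·cosθ = (121)(40)cos(60°) = 2420 J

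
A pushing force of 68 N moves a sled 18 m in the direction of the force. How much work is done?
W = F·d = (68)(18) = 1224 J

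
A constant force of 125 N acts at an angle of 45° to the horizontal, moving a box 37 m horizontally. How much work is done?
W = F·d·cosθ = (125)(37)cos(45°) = 3270 J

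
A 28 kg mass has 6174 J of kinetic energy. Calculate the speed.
v = √(2·KE/m) = √(2·6174/28) = 21.0 m/s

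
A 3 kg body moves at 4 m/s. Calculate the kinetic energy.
KE = ½mv² = ½(3)(4)² = 24.0 J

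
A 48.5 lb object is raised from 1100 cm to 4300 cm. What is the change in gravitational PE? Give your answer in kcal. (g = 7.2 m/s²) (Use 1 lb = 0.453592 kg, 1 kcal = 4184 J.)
Convert to SI: m = 21.9992 kg, Δh = 32.0 m
ΔPE = mgΔh = (21.9992)(7.2)(32.0) = 5068.62 J = 1.211 kcal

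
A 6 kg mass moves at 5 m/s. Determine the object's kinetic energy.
KE = ½mv² = ½(6)(5)² = 75.0 J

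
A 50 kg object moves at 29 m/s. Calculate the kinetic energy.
KE = ½mv² = ½(50)(29)² = 21025.0 J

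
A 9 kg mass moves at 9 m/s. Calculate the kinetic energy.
KE = ½mv² = ½(9)(9)² = 364.5 J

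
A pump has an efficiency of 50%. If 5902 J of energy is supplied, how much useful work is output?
W_out = η·W_in = 0.5·5902 = 2951.0 J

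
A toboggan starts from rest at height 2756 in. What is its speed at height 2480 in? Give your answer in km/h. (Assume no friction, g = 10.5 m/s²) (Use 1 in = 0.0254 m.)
Convert to SI: h₁−h₂ = 7.0104 m
mgh₁ = mgh₂ + ½mv² ⇒ v = √(2g(h₁−h₂)) = √(2·10.5·7.0104) = 12.1334 m/s = 43.68 km/h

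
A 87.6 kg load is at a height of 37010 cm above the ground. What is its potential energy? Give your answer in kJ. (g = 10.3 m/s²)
Convert to SI: m = 87.6 kg, h = 370.1 m
PE = mgh = (87.6)(10.3)(370.1) = 333934 J = 333.9 kJ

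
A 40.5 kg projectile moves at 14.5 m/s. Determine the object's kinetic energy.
KE = ½mv² = ½(40.5)(14.5)² = 4258 J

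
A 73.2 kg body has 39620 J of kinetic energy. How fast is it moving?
v = √(2·KE/m) = √(2·39620/73.2) = 32.9 m/s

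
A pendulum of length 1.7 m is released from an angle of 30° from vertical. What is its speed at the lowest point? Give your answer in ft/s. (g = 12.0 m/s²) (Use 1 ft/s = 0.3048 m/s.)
h = L(1 − cosθ) = 1.7(1 − cos30°) = 0.227757 m
v = √(2gh) = √(2·12.0·0.227757) = 2.33798 m/s = 7.671 ft/s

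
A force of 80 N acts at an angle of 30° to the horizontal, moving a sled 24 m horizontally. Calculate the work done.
W = F·d·cosθ = (80)(24)cos(30°) = 1663 J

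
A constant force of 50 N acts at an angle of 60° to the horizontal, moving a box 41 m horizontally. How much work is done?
W = F·d·cosθ = (50)(41)cos(60°) = 1025 J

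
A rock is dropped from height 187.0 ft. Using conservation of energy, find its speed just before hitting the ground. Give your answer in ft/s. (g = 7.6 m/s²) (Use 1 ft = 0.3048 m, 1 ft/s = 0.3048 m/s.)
Convert to SI: h = 56.9976 m
mgh = ½mv² ⇒ v = √(2gh) = √(2·7.6·56.9976) = 29.4341 m/s = 96.57 ft/s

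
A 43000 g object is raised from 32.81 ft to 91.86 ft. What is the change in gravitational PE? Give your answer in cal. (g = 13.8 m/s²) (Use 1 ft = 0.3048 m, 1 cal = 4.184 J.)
Convert to SI: m = 43.0 kg, Δh = 17.9984 m
ΔPE = mgΔh = (43.0)(13.8)(17.9984) = 10680.3 J = 2553 cal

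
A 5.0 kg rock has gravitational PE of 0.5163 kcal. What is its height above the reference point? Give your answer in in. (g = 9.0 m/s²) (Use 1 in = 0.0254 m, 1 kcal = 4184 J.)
Convert to SI: m = 5.0 kg, PE = 2160.2 J
h = PE/(mg) = 2160.2/(5.0·9.0) = 48.0044 m = 1890 in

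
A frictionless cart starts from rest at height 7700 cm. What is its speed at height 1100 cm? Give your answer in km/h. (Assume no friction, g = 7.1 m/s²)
Convert to SI: h₁−h₂ = 66.0 m
mgh₁ = mgh₂ + ½mv² ⇒ v = √(2g(h₁−h₂)) = √(2·7.1·66.0) = 30.6137 m/s = 110.2 km/h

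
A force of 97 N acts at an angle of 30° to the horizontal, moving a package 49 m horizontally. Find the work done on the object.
W = F·d·cosθ = (97)(49)cos(30°) = 4116 J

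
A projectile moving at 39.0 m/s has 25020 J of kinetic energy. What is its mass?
m = 2·KE/v² = 2·25020/(39.0)² = 32.9 kg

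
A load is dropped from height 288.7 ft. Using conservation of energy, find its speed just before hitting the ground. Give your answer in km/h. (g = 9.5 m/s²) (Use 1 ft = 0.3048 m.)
Convert to SI: h = 87.9958 m
mgh = ½mv² ⇒ v = √(2gh) = √(2·9.5·87.9958) = 40.8891 m/s = 147.2 km/h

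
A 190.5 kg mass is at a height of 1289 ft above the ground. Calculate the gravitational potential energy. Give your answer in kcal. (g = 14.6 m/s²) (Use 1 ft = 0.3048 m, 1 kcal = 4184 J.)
Convert to SI: m = 190.5 kg, h = 392.887 m
PE = mgh = (190.5)(14.6)(392.887) = 1092740 J = 261.2 kcal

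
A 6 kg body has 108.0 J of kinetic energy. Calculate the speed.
v = √(2·KE/m) = √(2·108.0/6) = 6.0 m/s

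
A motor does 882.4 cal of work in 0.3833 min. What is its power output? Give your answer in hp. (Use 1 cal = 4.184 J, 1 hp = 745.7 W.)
Convert to SI: W = 3691.96 J, t = 22.998 s
P = W/t = 3691.96/22.998 = 160.534 W = 0.2153 hp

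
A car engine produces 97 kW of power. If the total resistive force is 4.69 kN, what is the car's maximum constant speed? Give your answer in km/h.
Convert to SI: F = 4690.0 N
P = Fv ⇒ v = P/F = 97000 W/4690.0 N = 20.6823 m/s = 74.46 km/h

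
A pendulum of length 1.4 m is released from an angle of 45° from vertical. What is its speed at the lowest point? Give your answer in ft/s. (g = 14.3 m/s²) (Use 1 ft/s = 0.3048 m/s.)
h = L(1 − cosθ) = 1.4(1 − cos45°) = 0.410051 m
v = √(2gh) = √(2·14.3·0.410051) = 3.42454 m/s = 11.24 ft/s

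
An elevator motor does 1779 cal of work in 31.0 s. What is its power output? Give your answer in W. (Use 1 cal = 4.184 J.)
Convert to SI: W = 7443.34 J, t = 31.0 s
P = W/t = 7443.34/31.0 = 240.1 W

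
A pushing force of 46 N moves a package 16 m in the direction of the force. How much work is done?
W = F·d = (46)(16) = 736.0 J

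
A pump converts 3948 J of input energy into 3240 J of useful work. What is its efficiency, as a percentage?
η = W_out/W_in = 3240/3948 = 82.07%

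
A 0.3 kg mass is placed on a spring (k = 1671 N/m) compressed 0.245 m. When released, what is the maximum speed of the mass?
½kx² = ½mv² ⇒ v = x√(k/m) = (0.245)√(1671/0.3) = 18.28 m/s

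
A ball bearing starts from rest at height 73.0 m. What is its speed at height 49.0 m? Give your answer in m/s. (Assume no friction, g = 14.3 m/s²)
mgh₁ = mgh₂ + ½mv² ⇒ v = √(2g(h₁−h₂)) = √(2·14.3·24.0) = 26.2 m/s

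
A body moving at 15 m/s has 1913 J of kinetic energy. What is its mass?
m = 2·KE/v² = 2·1913/(15)² = 17.0 kg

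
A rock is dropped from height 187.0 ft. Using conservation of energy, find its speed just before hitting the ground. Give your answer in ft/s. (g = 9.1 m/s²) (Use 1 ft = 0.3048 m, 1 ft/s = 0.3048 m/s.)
Convert to SI: h = 56.9976 m
mgh = ½mv² ⇒ v = √(2gh) = √(2·9.1·56.9976) = 32.208 m/s = 105.7 ft/s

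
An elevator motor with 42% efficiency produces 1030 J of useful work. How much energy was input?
W_in = W_out/η = 1030/0.42 = 2452 J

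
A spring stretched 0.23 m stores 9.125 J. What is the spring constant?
k = 2·PE/x² = 2·9.125/(0.23)² = 345.0 N/m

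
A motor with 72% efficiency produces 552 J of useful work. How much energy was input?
W_in = W_out/η = 552/0.72 = 766.7 J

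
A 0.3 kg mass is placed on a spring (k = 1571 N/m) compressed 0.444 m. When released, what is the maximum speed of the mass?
½kx² = ½mv² ⇒ v = x√(k/m) = (0.444)√(1571/0.3) = 32.13 m/s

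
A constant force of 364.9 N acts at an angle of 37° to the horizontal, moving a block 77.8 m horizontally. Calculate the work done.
W = F·d·cosθ = (364.9)(77.8)cos(37°) = 22670 J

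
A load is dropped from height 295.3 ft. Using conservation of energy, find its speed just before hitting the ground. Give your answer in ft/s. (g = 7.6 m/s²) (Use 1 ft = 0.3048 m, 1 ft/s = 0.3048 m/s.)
Convert to SI: h = 90.0074 m
mgh = ½mv² ⇒ v = √(2gh) = √(2·7.6·90.0074) = 36.988 m/s = 121.4 ft/s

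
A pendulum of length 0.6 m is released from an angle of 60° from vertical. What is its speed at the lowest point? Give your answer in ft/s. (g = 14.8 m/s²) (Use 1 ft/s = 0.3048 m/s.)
h = L(1 − cosθ) = 0.6(1 − cos60°) = 0.3 m
v = √(2gh) = √(2·14.8·0.3) = 2.97993 m/s = 9.777 ft/s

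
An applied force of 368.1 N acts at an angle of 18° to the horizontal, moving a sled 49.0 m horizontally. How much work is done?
W = F·d·cosθ = (368.1)(49.0)cos(18°) = 17150 J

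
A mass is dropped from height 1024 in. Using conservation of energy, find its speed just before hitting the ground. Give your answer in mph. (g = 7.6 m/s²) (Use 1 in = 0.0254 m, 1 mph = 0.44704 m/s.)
Convert to SI: h = 26.0096 m
mgh = ½mv² ⇒ v = √(2gh) = √(2·7.6·26.0096) = 19.8833 m/s = 44.48 mph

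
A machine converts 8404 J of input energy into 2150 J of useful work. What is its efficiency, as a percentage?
η = W_out/W_in = 2150/8404 = 25.58%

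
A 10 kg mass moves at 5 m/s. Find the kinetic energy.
KE = ½mv² = ½(10)(5)² = 125.0 J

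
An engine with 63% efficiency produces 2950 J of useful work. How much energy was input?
W_in = W_out/η = 2950/0.63 = 4683 J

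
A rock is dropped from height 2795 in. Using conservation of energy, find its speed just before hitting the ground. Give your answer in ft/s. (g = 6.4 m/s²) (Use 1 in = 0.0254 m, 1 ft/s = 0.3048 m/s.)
Convert to SI: h = 70.993 m
mgh = ½mv² ⇒ v = √(2gh) = √(2·6.4·70.993) = 30.1448 m/s = 98.9 ft/s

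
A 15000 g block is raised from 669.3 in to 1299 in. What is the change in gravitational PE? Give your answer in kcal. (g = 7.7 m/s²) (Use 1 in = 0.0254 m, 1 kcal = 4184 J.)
Convert to SI: m = 15.0 kg, Δh = 15.9944 m
ΔPE = mgΔh = (15.0)(7.7)(15.9944) = 1847.35 J = 0.4415 kcal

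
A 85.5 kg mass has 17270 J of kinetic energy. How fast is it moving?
v = √(2·KE/m) = √(2·17270/85.5) = 20.1 m/s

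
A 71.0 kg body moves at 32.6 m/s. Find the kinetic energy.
KE = ½mv² = ½(71.0)(32.6)² = 37730 J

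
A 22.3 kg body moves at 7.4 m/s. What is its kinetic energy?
KE = ½mv² = ½(22.3)(7.4)² = 610.6 J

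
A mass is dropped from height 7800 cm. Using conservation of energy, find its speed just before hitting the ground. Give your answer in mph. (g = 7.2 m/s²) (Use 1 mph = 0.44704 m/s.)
Convert to SI: h = 78.0 m
mgh = ½mv² ⇒ v = √(2gh) = √(2·7.2·78.0) = 33.5142 m/s = 74.97 mph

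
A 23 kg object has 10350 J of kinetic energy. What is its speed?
v = √(2·KE/m) = √(2·10350/23) = 30.0 m/s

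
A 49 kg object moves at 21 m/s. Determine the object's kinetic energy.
KE = ½mv² = ½(49)(21)² = 10804.5 J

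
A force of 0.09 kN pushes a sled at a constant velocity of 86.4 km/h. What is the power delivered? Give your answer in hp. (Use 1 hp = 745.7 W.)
Convert to SI: F = 90.0 N, v = 24.0 m/s
P = Fv = (90.0)(24.0) = 2160.0 W = 2.897 hp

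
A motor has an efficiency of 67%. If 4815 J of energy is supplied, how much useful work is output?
W_out = η·W_in = 0.67·4815 = 3226.05 J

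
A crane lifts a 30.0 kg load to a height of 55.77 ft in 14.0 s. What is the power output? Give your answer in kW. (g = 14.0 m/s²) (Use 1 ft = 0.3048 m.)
Convert to SI: m = 30.0 kg, h = 16.9987 m, t = 14.0 s
P = mgh/t = (30.0)(14.0)(16.9987)/14.0 = 509.961 W = 0.51 kW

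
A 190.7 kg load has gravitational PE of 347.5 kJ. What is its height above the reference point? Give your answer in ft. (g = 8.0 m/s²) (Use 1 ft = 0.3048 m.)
Convert to SI: m = 190.7 kg, PE = 347500 J
h = PE/(mg) = 347500/(190.7·8.0) = 227.779 m = 747.3 ft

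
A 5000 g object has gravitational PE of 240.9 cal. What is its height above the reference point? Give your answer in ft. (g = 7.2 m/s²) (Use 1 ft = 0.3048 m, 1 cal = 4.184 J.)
Convert to SI: m = 5.0 kg, PE = 1007.93 J
h = PE/(mg) = 1007.93/(5.0·7.2) = 27.9979 m = 91.86 ft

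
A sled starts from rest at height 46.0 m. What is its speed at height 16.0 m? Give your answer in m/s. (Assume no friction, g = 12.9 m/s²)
mgh₁ = mgh₂ + ½mv² ⇒ v = √(2g(h₁−h₂)) = √(2·12.9·30.0) = 27.82 m/s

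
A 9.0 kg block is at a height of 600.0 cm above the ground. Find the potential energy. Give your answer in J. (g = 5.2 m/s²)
Convert to SI: m = 9.0 kg, h = 6.0 m
PE = mgh = (9.0)(5.2)(6.0) = 280.8 J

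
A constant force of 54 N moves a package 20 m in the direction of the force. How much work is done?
W = F·d = (54)(20) = 1080 J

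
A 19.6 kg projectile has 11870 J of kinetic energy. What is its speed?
v = √(2·KE/m) = √(2·11870/19.6) = 34.8 m/s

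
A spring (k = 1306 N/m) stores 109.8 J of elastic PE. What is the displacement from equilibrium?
x = √(2·PE/k) = √(2·109.8/1306) = 0.4101 m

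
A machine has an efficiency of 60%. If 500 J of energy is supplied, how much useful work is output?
W_out = η·W_in = 0.6·500 = 300.0 J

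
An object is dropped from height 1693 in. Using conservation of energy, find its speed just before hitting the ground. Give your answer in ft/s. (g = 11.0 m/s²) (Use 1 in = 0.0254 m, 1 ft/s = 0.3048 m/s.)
Convert to SI: h = 43.0022 m
mgh = ½mv² ⇒ v = √(2gh) = √(2·11.0·43.0022) = 30.7579 m/s = 100.9 ft/s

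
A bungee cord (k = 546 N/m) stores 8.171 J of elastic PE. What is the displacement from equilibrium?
x = √(2·PE/k) = √(2·8.171/546) = 0.173 m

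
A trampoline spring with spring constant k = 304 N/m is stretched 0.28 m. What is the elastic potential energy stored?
PE = ½kx² = ½(304)(0.28)² = 11.92 J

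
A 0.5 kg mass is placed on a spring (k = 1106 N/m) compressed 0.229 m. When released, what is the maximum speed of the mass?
½kx² = ½mv² ⇒ v = x√(k/m) = (0.229)√(1106/0.5) = 10.77 m/s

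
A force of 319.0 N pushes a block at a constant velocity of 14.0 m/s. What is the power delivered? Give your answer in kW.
P = Fv = (319.0)(14.0) = 4466.0 W = 4.466 kW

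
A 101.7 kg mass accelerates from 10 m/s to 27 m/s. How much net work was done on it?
W = ΔKE = ½m(v₂² − v₁²) = ½(101.7)(27² − 10²) = 31984.65 J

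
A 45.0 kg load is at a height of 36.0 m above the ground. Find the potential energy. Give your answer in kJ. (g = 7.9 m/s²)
PE = mgh = (45.0)(7.9)(36.0) = 12798.0 J = 12.8 kJ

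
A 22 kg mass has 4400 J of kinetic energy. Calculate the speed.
v = √(2·KE/m) = √(2·4400/22) = 20.0 m/s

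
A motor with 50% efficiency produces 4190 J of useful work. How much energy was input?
W_in = W_out/η = 4190/0.5 = 8380 J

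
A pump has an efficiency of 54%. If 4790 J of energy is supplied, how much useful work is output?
W_out = η·W_in = 0.54·4790 = 2586.6 J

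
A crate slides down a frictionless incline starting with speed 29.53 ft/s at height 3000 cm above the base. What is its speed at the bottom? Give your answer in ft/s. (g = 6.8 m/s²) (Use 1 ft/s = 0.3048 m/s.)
Convert to SI: v₀ = 9.00074 m/s, h = 30.0 m
½mv₀² + mgh = ½mv² ⇒ v = √(v₀² + 2gh) = √(9.00074² + 2·6.8·30.0) = 22.1136 m/s = 72.55 ft/s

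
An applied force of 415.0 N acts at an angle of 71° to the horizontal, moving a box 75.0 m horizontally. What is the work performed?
W = F·d·cosθ = (415.0)(75.0)cos(71°) = 10130 J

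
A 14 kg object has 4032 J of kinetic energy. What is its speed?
v = √(2·KE/m) = √(2·4032/14) = 24.0 m/s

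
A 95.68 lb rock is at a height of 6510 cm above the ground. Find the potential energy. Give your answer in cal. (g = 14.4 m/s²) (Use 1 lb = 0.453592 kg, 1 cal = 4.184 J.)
Convert to SI: m = 43.3997 kg, h = 65.1 m
PE = mgh = (43.3997)(14.4)(65.1) = 40684.6 J = 9724 cal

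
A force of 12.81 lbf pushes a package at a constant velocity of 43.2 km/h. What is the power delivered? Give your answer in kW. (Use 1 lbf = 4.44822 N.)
Convert to SI: F = 56.9817 N, v = 12.0 m/s
P = Fv = (56.9817)(12.0) = 683.78 W = 0.6838 kW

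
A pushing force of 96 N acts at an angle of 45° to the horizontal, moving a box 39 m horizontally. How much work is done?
W = F·d·cosθ = (96)(39)cos(45°) = 2647 J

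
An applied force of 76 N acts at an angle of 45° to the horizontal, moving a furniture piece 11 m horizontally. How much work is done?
W = F·d·cosθ = (76)(11)cos(45°) = 591.1 J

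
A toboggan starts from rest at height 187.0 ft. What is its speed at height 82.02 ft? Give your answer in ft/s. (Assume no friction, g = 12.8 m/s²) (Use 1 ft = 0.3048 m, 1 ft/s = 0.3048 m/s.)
Convert to SI: h₁−h₂ = 31.9979 m
mgh₁ = mgh₂ + ½mv² ⇒ v = √(2g(h₁−h₂)) = √(2·12.8·31.9979) = 28.6207 m/s = 93.9 ft/s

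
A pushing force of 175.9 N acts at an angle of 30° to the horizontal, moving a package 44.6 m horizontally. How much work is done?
W = F·d·cosθ = (175.9)(44.6)cos(30°) = 6794 J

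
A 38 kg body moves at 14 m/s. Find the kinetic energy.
KE = ½mv² = ½(38)(14)² = 3724.0 J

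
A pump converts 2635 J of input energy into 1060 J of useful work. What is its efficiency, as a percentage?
η = W_out/W_in = 1060/2635 = 40.23%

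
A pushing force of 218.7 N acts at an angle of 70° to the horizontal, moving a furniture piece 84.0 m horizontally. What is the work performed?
W = F·d·cosθ = (218.7)(84.0)cos(70°) = 6283 J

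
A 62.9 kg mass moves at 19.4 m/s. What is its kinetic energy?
KE = ½mv² = ½(62.9)(19.4)² = 11840 J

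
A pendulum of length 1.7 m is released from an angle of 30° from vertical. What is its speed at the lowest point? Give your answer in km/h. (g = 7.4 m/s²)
h = L(1 − cosθ) = 1.7(1 − cos30°) = 0.227757 m
v = √(2gh) = √(2·7.4·0.227757) = 1.835974 m/s = 6.61 km/h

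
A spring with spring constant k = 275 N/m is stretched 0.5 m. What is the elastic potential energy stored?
PE = ½kx² = ½(275)(0.5)² = 34.38 J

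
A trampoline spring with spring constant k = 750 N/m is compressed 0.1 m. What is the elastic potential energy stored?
PE = ½kx² = ½(750)(0.1)² = 3.75 J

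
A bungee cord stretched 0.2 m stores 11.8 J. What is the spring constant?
k = 2·PE/x² = 2·11.8/(0.2)² = 590.0 N/m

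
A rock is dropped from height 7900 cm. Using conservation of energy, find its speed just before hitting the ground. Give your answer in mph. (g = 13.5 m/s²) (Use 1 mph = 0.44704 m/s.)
Convert to SI: h = 79.0 m
mgh = ½mv² ⇒ v = √(2gh) = √(2·13.5·79.0) = 46.1844 m/s = 103.3 mph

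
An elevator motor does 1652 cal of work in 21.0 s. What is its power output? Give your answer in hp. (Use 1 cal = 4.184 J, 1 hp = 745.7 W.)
Convert to SI: W = 6911.97 J, t = 21.0 s
P = W/t = 6911.97/21.0 = 329.141 W = 0.4414 hp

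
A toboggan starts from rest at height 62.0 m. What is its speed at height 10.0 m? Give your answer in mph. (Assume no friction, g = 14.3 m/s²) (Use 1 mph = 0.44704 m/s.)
mgh₁ = mgh₂ + ½mv² ⇒ v = √(2g(h₁−h₂)) = √(2·14.3·52.0) = 38.5642 m/s = 86.27 mph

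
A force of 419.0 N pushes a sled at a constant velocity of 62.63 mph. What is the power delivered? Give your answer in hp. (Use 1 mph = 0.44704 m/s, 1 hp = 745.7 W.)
Convert to SI: F = 419.0 N, v = 27.9981 m/s
P = Fv = (419.0)(27.9981) = 11731.2 W = 15.73 hp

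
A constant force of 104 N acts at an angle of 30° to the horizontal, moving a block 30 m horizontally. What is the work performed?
W = F·d·cosθ = (104)(30)cos(30°) = 2702 J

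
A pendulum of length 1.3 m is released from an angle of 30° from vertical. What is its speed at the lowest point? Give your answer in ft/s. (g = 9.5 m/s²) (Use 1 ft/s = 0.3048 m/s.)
h = L(1 − cosθ) = 1.3(1 − cos30°) = 0.174167 m
v = √(2gh) = √(2·9.5·0.174167) = 1.81911 m/s = 5.968 ft/s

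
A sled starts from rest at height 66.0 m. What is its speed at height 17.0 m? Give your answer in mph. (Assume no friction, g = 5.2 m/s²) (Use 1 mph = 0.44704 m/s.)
mgh₁ = mgh₂ + ½mv² ⇒ v = √(2g(h₁−h₂)) = √(2·5.2·49.0) = 22.5743 m/s = 50.5 mph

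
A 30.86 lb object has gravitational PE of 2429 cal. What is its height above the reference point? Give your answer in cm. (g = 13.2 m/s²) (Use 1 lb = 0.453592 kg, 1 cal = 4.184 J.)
Convert to SI: m = 13.9978 kg, PE = 10162.9 J
h = PE/(mg) = 10162.9/(13.9978·13.2) = 55.0027 m = 5500 cm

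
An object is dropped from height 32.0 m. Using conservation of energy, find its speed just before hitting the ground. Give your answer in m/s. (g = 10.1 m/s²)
mgh = ½mv² ⇒ v = √(2gh) = √(2·10.1·32.0) = 25.42 m/s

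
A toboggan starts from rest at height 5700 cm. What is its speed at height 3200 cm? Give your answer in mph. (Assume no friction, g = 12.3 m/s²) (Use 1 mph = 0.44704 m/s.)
Convert to SI: h₁−h₂ = 25.0 m
mgh₁ = mgh₂ + ½mv² ⇒ v = √(2g(h₁−h₂)) = √(2·12.3·25.0) = 24.7992 m/s = 55.47 mph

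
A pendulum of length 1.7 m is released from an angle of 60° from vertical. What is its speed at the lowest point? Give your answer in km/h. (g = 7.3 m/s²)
h = L(1 − cosθ) = 1.7(1 − cos60°) = 0.85 m
v = √(2gh) = √(2·7.3·0.85) = 3.52278 m/s = 12.68 km/h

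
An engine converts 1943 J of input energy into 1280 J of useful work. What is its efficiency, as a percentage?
η = W_out/W_in = 1280/1943 = 65.88%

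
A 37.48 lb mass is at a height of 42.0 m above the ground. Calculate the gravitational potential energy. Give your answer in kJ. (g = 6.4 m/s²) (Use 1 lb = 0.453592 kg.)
Convert to SI: m = 17.0006 kg, h = 42.0 m
PE = mgh = (17.0006)(6.4)(42.0) = 4569.77 J = 4.57 kJ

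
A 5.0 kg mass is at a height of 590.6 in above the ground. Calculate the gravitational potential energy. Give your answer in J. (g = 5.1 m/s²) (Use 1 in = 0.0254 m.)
Convert to SI: m = 5.0 kg, h = 15.0012 m
PE = mgh = (5.0)(5.1)(15.0012) = 382.5 J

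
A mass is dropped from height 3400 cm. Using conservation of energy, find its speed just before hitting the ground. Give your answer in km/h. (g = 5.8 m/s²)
Convert to SI: h = 34.0 m
mgh = ½mv² ⇒ v = √(2gh) = √(2·5.8·34.0) = 19.8595 m/s = 71.49 km/h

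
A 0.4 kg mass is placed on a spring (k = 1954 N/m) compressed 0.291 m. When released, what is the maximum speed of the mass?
½kx² = ½mv² ⇒ v = x√(k/m) = (0.291)√(1954/0.4) = 20.34 m/s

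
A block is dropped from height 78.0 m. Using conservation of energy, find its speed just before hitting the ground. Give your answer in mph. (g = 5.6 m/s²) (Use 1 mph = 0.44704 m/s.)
mgh = ½mv² ⇒ v = √(2gh) = √(2·5.6·78.0) = 29.5567 m/s = 66.12 mph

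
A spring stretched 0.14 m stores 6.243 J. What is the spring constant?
k = 2·PE/x² = 2·6.243/(0.14)² = 637.0 N/m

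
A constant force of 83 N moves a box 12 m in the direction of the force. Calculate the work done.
W = F·d = (83)(12) = 996.0 J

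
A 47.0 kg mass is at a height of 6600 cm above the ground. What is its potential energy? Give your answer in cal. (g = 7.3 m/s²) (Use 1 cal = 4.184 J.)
Convert to SI: m = 47.0 kg, h = 66.0 m
PE = mgh = (47.0)(7.3)(66.0) = 22644.6 J = 5412 cal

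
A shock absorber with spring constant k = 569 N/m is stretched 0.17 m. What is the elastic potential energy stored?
PE = ½kx² = ½(569)(0.17)² = 8.222 J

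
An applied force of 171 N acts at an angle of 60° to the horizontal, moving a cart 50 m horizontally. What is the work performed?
W = F·d·cosθ = (171)(50)cos(60°) = 4275 J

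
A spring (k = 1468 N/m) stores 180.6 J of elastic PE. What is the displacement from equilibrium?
x = √(2·PE/k) = √(2·180.6/1468) = 0.496 m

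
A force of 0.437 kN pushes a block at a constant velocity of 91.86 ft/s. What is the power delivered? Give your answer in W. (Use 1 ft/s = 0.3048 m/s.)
Convert to SI: F = 437.0 N, v = 27.9989 m/s
P = Fv = (437.0)(27.9989) = 12240 W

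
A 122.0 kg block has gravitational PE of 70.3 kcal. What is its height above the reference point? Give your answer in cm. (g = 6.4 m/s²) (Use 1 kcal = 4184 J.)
Convert to SI: m = 122.0 kg, PE = 294135 J
h = PE/(mg) = 294135/(122.0·6.4) = 376.71 m = 37670 cm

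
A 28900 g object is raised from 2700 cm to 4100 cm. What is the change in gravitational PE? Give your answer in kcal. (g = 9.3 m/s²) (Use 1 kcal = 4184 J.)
Convert to SI: m = 28.9 kg, Δh = 14.0 m
ΔPE = mgΔh = (28.9)(9.3)(14.0) = 3762.78 J = 0.8993 kcal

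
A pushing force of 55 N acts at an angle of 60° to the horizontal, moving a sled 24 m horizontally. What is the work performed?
W = F·d·cosθ = (55)(24)cos(60°) = 660.0 J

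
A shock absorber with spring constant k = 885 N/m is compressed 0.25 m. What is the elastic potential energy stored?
PE = ½kx² = ½(885)(0.25)² = 27.66 J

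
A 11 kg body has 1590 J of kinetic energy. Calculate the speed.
v = √(2·KE/m) = √(2·1590/11) = 17.0 m/s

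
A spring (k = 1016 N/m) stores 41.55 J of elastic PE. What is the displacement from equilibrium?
x = √(2·PE/k) = √(2·41.55/1016) = 0.286 m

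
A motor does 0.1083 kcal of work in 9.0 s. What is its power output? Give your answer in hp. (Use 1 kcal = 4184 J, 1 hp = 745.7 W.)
Convert to SI: W = 453.127 J, t = 9.0 s
P = W/t = 453.127/9.0 = 50.3475 W = 0.06752 hp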